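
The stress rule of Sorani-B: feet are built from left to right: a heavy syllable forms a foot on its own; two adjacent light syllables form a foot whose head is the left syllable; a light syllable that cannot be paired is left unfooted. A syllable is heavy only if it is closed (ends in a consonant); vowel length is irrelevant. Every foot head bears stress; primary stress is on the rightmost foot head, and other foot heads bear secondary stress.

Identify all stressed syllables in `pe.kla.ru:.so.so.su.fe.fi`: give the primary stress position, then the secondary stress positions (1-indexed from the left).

Weights: 1 pe L, 2 kla L, 3 ru: L, 4 so L, 5 so L, 6 su L, 7 fe L, 8 fi L.
Parse left to right (heavy = foot alone; LL = one foot; stranded L unfooted): (ˈpe.kla) (ˈru:.so) (ˈso.su) (ˈfe.fi).
Foot heads: 1, 3, 5, 7.
Primary stress on the rightmost head = syllable 7.
Secondary stress on 1, 3, 5: ˌpe.kla.ˌru:.so.ˌso.su.ˈfe.fi.

primary 7, secondary 1, 3, 5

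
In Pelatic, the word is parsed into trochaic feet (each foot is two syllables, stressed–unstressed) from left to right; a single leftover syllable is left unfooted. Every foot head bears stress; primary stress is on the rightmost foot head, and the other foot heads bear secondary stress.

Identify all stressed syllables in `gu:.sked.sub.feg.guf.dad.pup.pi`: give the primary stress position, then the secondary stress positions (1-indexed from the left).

primary 7, secondary 1, 3, 5

Parse left to right into trochaic (ˈσσ) feet: (ˈgu:.sked) (ˈsub.feg) (ˈguf.dad) (ˈpup.pi).
Foot heads (stressed positions): 1, 3, 5, 7.
End Rule Rightmost: primary stress on the rightmost head = syllable 7.
Secondary stress on 1, 3, 5: ˌgu:.sked.ˌsub.feg.ˌguf.dad.ˈpup.pi.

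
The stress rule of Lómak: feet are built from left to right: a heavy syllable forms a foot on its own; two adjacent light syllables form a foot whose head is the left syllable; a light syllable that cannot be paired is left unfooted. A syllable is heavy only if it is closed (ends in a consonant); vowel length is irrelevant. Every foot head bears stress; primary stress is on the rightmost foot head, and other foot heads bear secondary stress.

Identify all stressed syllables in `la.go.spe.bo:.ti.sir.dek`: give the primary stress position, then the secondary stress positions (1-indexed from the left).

Weights: 1 la L, 2 go L, 3 spe L, 4 bo: L, 5 ti L, 6 sir H, 7 dek H.
Parse left to right (heavy = foot alone; LL = one foot; stranded L unfooted): (ˈla.go) (ˈspe.bo:) ti (ˈsir) (ˈdek).
Foot heads: 1, 3, 6, 7.
Primary stress on the rightmost head = syllable 7.
Secondary stress on 1, 3, 6: ˌla.go.ˌspe.bo:.ti.ˌsir.ˈdek.

primary 7, secondary 1, 3, 6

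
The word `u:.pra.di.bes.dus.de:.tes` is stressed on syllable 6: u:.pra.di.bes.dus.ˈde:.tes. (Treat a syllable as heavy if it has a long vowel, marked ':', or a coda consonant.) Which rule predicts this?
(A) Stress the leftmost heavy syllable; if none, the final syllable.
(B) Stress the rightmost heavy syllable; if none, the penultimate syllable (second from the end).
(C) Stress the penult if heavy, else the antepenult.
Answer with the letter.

Rule A → syllable 1 (observed: 6).
Rule B → syllable 7 (observed: 6).
Rule C → syllable 6 ✓.

C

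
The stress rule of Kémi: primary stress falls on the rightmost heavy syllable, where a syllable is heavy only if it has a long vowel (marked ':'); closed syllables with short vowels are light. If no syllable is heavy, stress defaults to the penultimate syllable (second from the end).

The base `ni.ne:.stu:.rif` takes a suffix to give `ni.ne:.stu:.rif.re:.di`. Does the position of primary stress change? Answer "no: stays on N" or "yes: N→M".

Base `ni.ne:.stu:.rif` (4 syllables):
  Weights: 1 ni L, 2 ne: H, 3 stu: H, 4 rif L.
  Heavy syllables in the domain: 2, 3. The rightmost is syllable 3 (stu:).
  → primary stress on syllable 3.
Suffixed `ni.ne:.stu:.rif.re:.di` (6 syllables):
  Weights: 1 ni L, 2 ne: H, 3 stu: H, 4 rif L, 5 re: H, 6 di L.
  Heavy syllables in the domain: 2, 3, 5. The rightmost is syllable 5 (re:).
  → primary stress on syllable 5.

yes: 3→5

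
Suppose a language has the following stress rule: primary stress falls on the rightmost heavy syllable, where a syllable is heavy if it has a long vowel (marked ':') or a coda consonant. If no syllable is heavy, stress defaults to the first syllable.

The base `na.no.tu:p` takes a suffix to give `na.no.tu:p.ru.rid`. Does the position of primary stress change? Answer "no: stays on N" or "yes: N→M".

yes: 3→5

Base `na.no.tu:p` (3 syllables):
  Weights: 1 na L, 2 no L, 3 tu:p H.
  Heavy syllables in the domain: 3. The rightmost is syllable 3 (tu:p).
  → primary stress on syllable 3.
Suffixed `na.no.tu:p.ru.rid` (5 syllables):
  Weights: 1 na L, 2 no L, 3 tu:p H, 4 ru L, 5 rid H.
  Heavy syllables in the domain: 3, 5. The rightmost is syllable 5 (rid).
  → primary stress on syllable 5.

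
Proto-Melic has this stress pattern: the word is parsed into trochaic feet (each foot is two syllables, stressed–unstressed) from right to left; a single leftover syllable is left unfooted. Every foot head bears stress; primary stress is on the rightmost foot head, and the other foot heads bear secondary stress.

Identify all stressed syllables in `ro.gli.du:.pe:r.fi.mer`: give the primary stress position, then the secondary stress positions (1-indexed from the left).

primary 5, secondary 1, 3

Parse right to left into trochaic (ˈσσ) feet: (ˈro.gli) (ˈdu:.pe:r) (ˈfi.mer).
Foot heads (stressed positions): 1, 3, 5.
End Rule Rightmost: primary stress on the rightmost head = syllable 5.
Secondary stress on 1, 3: ˌro.gli.ˌdu:.pe:r.ˈfi.mer.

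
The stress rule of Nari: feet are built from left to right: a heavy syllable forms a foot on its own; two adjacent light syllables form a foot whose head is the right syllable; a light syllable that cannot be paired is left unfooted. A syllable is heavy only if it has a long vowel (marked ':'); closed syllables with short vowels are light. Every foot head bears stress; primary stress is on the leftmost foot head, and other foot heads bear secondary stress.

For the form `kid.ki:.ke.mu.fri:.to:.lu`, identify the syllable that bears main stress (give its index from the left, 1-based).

2

Weights: 1 kid L, 2 ki: H, 3 ke L, 4 mu L, 5 fri: H, 6 to: H, 7 lu L.
Parse left to right (heavy = foot alone; LL = one foot; stranded L unfooted): kid (ˈki:) (ke.ˈmu) (ˈfri:) (ˈto:) lu.
Foot heads: 2, 4, 5, 6.
Primary stress on the leftmost head = syllable 2.
Primary stress: syllable 2 → kid.ˈki:.ke.mu.fri:.to:.lu.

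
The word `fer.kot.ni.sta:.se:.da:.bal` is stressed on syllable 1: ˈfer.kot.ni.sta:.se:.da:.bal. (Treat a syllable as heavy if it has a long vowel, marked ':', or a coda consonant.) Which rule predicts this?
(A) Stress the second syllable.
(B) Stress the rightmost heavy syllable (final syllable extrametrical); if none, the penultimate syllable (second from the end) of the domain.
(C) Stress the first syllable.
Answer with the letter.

C

Rule A → syllable 2 (observed: 1).
Rule B → syllable 6 (observed: 1).
Rule C → syllable 1 ✓.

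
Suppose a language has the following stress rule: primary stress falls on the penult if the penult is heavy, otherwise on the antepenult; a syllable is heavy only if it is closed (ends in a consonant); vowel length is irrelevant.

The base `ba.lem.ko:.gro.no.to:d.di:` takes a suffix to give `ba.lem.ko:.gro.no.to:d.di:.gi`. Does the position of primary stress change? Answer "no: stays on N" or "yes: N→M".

no: stays on 6

Base `ba.lem.ko:.gro.no.to:d.di:` (7 syllables):
  Weights: 5 no L, 6 to:d H, 7 di: L.
  The penult (syllable 6, to:d) is heavy, so it takes stress.
  → primary stress on syllable 6.
Suffixed `ba.lem.ko:.gro.no.to:d.di:.gi` (8 syllables):
  Weights: 6 to:d H, 7 di: L, 8 gi L.
  The penult (syllable 7, di:) is light, so stress falls on the antepenult (syllable 6, to:d).
  → primary stress on syllable 6.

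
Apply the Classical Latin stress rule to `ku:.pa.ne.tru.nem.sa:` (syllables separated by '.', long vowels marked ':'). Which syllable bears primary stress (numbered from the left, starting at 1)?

Classical Latin: stress the penult if heavy (long vowel or closed), else the antepenult.
Weights: 4 tru L, 5 nem H, 6 sa: H.
The penult (syllable 5, nem) is heavy, so it takes stress.
Stress on syllable 5: ku:.pa.ne.tru.ˈnem.sa:.

5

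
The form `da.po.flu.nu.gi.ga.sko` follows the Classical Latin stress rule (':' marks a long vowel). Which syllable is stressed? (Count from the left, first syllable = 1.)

5

Classical Latin: stress the penult if heavy (long vowel or closed), else the antepenult.
Weights: 5 gi L, 6 ga L, 7 sko L.
The penult (syllable 6, ga) is light, so stress falls on the antepenult (syllable 5, gi).
Stress on syllable 5: da.po.flu.nu.ˈgi.ga.sko.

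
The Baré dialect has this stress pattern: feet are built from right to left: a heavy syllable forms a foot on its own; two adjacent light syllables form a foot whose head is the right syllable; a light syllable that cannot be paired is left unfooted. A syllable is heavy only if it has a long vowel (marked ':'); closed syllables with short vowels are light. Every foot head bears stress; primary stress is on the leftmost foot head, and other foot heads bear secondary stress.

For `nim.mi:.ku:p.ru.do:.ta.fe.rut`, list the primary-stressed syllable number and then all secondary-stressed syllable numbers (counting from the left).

Weights: 1 nim L, 2 mi: H, 3 ku:p H, 4 ru L, 5 do: H, 6 ta L, 7 fe L, 8 rut L.
Parse right to left (heavy = foot alone; LL = one foot; stranded L unfooted): nim (ˈmi:) (ˈku:p) ru (ˈdo:) ta (fe.ˈrut).
Foot heads: 2, 3, 5, 8.
Primary stress on the leftmost head = syllable 2.
Secondary stress on 3, 5, 8: nim.ˈmi:.ˌku:p.ru.ˌdo:.ta.fe.ˌrut.

primary 2, secondary 3, 5, 8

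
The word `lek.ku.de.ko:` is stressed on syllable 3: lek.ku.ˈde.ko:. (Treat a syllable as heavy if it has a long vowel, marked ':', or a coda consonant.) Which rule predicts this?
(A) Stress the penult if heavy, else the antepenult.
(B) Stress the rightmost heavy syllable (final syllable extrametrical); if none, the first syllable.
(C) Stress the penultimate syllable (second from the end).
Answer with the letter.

Rule A → syllable 2 (observed: 3).
Rule B → syllable 1 (observed: 3).
Rule C → syllable 3 ✓.

C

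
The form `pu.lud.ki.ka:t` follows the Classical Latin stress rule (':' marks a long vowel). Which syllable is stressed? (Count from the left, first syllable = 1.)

Classical Latin: stress the penult if heavy (long vowel or closed), else the antepenult.
Weights: 2 lud H, 3 ki L, 4 ka:t H.
The penult (syllable 3, ki) is light, so stress falls on the antepenult (syllable 2, lud).
Stress on syllable 2: pu.ˈlud.ki.ka:t.

2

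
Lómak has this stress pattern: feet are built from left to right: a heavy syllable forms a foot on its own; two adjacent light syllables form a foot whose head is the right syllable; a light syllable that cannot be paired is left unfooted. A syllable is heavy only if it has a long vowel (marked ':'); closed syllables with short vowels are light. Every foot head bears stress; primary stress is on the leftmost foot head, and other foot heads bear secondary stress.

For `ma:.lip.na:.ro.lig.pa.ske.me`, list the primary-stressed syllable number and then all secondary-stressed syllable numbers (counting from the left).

primary 1, secondary 3, 5, 7

Weights: 1 ma: H, 2 lip L, 3 na: H, 4 ro L, 5 lig L, 6 pa L, 7 ske L, 8 me L.
Parse left to right (heavy = foot alone; LL = one foot; stranded L unfooted): (ˈma:) lip (ˈna:) (ro.ˈlig) (pa.ˈske) me.
Foot heads: 1, 3, 5, 7.
Primary stress on the leftmost head = syllable 1.
Secondary stress on 3, 5, 7: ˈma:.lip.ˌna:.ro.ˌlig.pa.ˌske.me.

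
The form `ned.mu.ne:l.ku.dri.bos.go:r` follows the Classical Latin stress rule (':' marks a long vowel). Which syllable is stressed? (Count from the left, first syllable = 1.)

Classical Latin: stress the penult if heavy (long vowel or closed), else the antepenult.
Weights: 5 dri L, 6 bos H, 7 go:r H.
The penult (syllable 6, bos) is heavy, so it takes stress.
Stress on syllable 6: ned.mu.ne:l.ku.dri.ˈbos.go:r.

6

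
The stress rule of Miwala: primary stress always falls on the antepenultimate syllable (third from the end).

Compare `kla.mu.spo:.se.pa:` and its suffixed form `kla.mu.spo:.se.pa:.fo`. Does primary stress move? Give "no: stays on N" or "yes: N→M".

yes: 3→4

Base `kla.mu.spo:.se.pa:` (5 syllables):
  The word has 5 syllables; the antepenultimate syllable (third from the end) is syllable 3 (spo:).
  → primary stress on syllable 3.
Suffixed `kla.mu.spo:.se.pa:.fo` (6 syllables):
  The word has 6 syllables; the antepenultimate syllable (third from the end) is syllable 4 (se).
  → primary stress on syllable 4.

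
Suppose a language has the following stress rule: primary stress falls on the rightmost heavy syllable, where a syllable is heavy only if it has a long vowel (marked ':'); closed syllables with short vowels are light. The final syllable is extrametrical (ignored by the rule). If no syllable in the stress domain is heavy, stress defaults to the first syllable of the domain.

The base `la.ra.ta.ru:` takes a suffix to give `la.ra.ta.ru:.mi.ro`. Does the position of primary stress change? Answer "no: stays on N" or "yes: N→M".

Base `la.ra.ta.ru:` (4 syllables):
  The final syllable (4, ru:) is extrametrical; the stress domain is syllables 1–3.
  Weights: 1 la L, 2 ra L, 3 ta L.
  No heavy syllable in the domain; default to the first syllable of the domain = syllable 1.
  → primary stress on syllable 1.
Suffixed `la.ra.ta.ru:.mi.ro` (6 syllables):
  The final syllable (6, ro) is extrametrical; the stress domain is syllables 1–5.
  Weights: 1 la L, 2 ra L, 3 ta L, 4 ru: H, 5 mi L.
  Heavy syllables in the domain: 4. The rightmost is syllable 4 (ru:).
  → primary stress on syllable 4.

yes: 1→4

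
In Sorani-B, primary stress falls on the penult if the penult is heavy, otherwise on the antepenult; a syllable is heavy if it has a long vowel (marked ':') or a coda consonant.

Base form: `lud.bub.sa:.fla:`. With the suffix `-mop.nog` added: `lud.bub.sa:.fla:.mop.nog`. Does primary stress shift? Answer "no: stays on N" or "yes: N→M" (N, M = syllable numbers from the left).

Base `lud.bub.sa:.fla:` (4 syllables):
  Weights: 2 bub H, 3 sa: H, 4 fla: H.
  The penult (syllable 3, sa:) is heavy, so it takes stress.
  → primary stress on syllable 3.
Suffixed `lud.bub.sa:.fla:.mop.nog` (6 syllables):
  Weights: 4 fla: H, 5 mop H, 6 nog H.
  The penult (syllable 5, mop) is heavy, so it takes stress.
  → primary stress on syllable 5.

yes: 3→5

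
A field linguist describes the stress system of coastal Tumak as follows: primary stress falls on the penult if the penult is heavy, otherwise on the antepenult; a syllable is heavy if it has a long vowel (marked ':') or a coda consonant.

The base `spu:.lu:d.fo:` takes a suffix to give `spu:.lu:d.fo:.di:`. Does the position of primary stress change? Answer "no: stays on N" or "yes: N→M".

Base `spu:.lu:d.fo:` (3 syllables):
  Weights: 1 spu: H, 2 lu:d H, 3 fo: H.
  The penult (syllable 2, lu:d) is heavy, so it takes stress.
  → primary stress on syllable 2.
Suffixed `spu:.lu:d.fo:.di:` (4 syllables):
  Weights: 2 lu:d H, 3 fo: H, 4 di: H.
  The penult (syllable 3, fo:) is heavy, so it takes stress.
  → primary stress on syllable 3.

yes: 2→3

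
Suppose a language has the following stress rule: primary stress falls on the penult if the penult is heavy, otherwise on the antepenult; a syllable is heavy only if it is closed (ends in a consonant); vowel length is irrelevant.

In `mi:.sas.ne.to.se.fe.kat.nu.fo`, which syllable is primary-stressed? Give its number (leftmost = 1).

7

Weights: 7 kat H, 8 nu L, 9 fo L.
The penult (syllable 8, nu) is light, so stress falls on the antepenult (syllable 7, kat).
Primary stress: syllable 7 → mi:.sas.ne.to.se.fe.ˈkat.nu.fo.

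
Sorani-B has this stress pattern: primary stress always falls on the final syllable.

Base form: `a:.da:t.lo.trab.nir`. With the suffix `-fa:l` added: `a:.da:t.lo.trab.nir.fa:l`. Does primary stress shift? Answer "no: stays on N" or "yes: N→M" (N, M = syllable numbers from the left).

yes: 5→6

Base `a:.da:t.lo.trab.nir` (5 syllables):
  The word has 5 syllables; the final syllable is syllable 5 (nir).
  → primary stress on syllable 5.
Suffixed `a:.da:t.lo.trab.nir.fa:l` (6 syllables):
  The word has 6 syllables; the final syllable is syllable 6 (fa:l).
  → primary stress on syllable 6.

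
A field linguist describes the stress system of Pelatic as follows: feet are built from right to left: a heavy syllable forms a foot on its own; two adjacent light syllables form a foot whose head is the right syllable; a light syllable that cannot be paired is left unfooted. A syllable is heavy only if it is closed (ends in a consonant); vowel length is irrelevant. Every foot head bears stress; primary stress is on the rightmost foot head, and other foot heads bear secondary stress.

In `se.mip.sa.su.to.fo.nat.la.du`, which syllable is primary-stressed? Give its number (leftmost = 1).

Weights: 1 se L, 2 mip H, 3 sa L, 4 su L, 5 to L, 6 fo L, 7 nat H, 8 la L, 9 du L.
Parse right to left (heavy = foot alone; LL = one foot; stranded L unfooted): se (ˈmip) (sa.ˈsu) (to.ˈfo) (ˈnat) (la.ˈdu).
Foot heads: 2, 4, 6, 7, 9.
Primary stress on the rightmost head = syllable 9.
Primary stress: syllable 9 → se.mip.sa.su.to.fo.nat.la.ˈdu.

9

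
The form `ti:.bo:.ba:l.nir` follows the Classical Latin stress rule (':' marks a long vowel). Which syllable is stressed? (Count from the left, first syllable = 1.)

Classical Latin: stress the penult if heavy (long vowel or closed), else the antepenult.
Weights: 2 bo: H, 3 ba:l H, 4 nir H.
The penult (syllable 3, ba:l) is heavy, so it takes stress.
Stress on syllable 3: ti:.bo:.ˈba:l.nir.

3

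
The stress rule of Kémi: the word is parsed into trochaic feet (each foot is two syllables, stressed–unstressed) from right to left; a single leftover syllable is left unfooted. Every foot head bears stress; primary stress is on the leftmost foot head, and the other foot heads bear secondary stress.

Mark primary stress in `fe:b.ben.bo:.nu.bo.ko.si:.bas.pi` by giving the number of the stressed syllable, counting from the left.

2

Parse right to left into trochaic (ˈσσ) feet: fe:b (ˈben.bo:) (ˈnu.bo) (ˈko.si:) (ˈbas.pi). Syllable 1 is left unfooted.
Foot heads (stressed positions): 2, 4, 6, 8.
End Rule Leftmost: primary stress on the leftmost head = syllable 2.
Primary stress: syllable 2 → fe:b.ˈben.bo:.nu.bo.ko.si:.bas.pi.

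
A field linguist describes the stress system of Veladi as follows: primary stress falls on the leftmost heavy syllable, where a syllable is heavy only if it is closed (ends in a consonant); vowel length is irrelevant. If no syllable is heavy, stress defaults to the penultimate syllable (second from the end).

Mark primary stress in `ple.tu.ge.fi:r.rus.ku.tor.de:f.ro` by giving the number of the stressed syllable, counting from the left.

4

Weights: 1 ple L, 2 tu L, 3 ge L, 4 fi:r H, 5 rus H, 6 ku L, 7 tor H, 8 de:f H, 9 ro L.
Heavy syllables in the domain: 4, 5, 7, 8. The leftmost is syllable 4 (fi:r).
Primary stress: syllable 4 → ple.tu.ge.ˈfi:r.rus.ku.tor.de:f.ro.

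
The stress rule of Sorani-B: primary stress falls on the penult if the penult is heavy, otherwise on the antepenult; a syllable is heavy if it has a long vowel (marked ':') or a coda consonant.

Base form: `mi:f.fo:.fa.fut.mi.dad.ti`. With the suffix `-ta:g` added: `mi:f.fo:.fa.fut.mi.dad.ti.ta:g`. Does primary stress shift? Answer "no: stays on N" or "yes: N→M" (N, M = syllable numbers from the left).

no: stays on 6

Base `mi:f.fo:.fa.fut.mi.dad.ti` (7 syllables):
  Weights: 5 mi L, 6 dad H, 7 ti L.
  The penult (syllable 6, dad) is heavy, so it takes stress.
  → primary stress on syllable 6.
Suffixed `mi:f.fo:.fa.fut.mi.dad.ti.ta:g` (8 syllables):
  Weights: 6 dad H, 7 ti L, 8 ta:g H.
  The penult (syllable 7, ti) is light, so stress falls on the antepenult (syllable 6, dad).
  → primary stress on syllable 6.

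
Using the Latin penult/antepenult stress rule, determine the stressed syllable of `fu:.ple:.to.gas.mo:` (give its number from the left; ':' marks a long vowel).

Classical Latin: stress the penult if heavy (long vowel or closed), else the antepenult.
Weights: 3 to L, 4 gas H, 5 mo: H.
The penult (syllable 4, gas) is heavy, so it takes stress.
Stress on syllable 4: fu:.ple:.to.ˈgas.mo:.

4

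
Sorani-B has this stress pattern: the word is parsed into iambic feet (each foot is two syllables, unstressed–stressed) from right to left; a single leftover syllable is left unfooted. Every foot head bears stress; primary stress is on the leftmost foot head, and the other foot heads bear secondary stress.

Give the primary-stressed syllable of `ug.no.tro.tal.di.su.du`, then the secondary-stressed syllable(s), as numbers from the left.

Parse right to left into iambic (σˈσ) feet: ug (no.ˈtro) (tal.ˈdi) (su.ˈdu). Syllable 1 is left unfooted.
Foot heads (stressed positions): 3, 5, 7.
End Rule Leftmost: primary stress on the leftmost head = syllable 3.
Secondary stress on 5, 7: ug.no.ˈtro.tal.ˌdi.su.ˌdu.

primary 3, secondary 5, 7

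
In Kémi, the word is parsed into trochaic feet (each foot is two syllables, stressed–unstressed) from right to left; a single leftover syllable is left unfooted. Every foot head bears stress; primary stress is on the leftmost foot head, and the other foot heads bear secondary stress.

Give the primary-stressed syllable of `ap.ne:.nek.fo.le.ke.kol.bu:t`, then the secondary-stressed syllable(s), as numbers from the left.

Parse right to left into trochaic (ˈσσ) feet: (ˈap.ne:) (ˈnek.fo) (ˈle.ke) (ˈkol.bu:t).
Foot heads (stressed positions): 1, 3, 5, 7.
End Rule Leftmost: primary stress on the leftmost head = syllable 1.
Secondary stress on 3, 5, 7: ˈap.ne:.ˌnek.fo.ˌle.ke.ˌkol.bu:t.

primary 1, secondary 3, 5, 7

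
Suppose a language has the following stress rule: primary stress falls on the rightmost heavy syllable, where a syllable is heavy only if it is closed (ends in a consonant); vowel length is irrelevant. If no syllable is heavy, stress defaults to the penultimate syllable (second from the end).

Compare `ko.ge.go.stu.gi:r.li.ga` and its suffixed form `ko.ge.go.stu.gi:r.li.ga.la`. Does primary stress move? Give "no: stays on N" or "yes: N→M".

no: stays on 5

Base `ko.ge.go.stu.gi:r.li.ga` (7 syllables):
  Weights: 1 ko L, 2 ge L, 3 go L, 4 stu L, 5 gi:r H, 6 li L, 7 ga L.
  Heavy syllables in the domain: 5. The rightmost is syllable 5 (gi:r).
  → primary stress on syllable 5.
Suffixed `ko.ge.go.stu.gi:r.li.ga.la` (8 syllables):
  Weights: 1 ko L, 2 ge L, 3 go L, 4 stu L, 5 gi:r H, 6 li L, 7 ga L, 8 la L.
  Heavy syllables in the domain: 5. The rightmost is syllable 5 (gi:r).
  → primary stress on syllable 5.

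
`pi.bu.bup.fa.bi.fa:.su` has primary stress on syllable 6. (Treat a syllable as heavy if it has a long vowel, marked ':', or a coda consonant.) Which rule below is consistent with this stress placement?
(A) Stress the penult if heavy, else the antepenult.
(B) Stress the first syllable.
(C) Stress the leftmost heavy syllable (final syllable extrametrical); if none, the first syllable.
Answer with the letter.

Rule A → syllable 6 ✓.
Rule B → syllable 1 (observed: 6).
Rule C → syllable 3 (observed: 6).

A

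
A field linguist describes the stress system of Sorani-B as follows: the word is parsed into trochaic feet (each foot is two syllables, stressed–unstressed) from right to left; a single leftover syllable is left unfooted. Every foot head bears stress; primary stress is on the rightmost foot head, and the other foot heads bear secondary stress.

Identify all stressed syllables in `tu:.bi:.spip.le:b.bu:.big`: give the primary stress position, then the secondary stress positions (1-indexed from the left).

Parse right to left into trochaic (ˈσσ) feet: (ˈtu:.bi:) (ˈspip.le:b) (ˈbu:.big).
Foot heads (stressed positions): 1, 3, 5.
End Rule Rightmost: primary stress on the rightmost head = syllable 5.
Secondary stress on 1, 3: ˌtu:.bi:.ˌspip.le:b.ˈbu:.big.

primary 5, secondary 1, 3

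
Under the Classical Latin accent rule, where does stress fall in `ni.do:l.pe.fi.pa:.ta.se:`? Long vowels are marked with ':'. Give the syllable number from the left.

5

Classical Latin: stress the penult if heavy (long vowel or closed), else the antepenult.
Weights: 5 pa: H, 6 ta L, 7 se: H.
The penult (syllable 6, ta) is light, so stress falls on the antepenult (syllable 5, pa:).
Stress on syllable 5: ni.do:l.pe.fi.ˈpa:.ta.se:.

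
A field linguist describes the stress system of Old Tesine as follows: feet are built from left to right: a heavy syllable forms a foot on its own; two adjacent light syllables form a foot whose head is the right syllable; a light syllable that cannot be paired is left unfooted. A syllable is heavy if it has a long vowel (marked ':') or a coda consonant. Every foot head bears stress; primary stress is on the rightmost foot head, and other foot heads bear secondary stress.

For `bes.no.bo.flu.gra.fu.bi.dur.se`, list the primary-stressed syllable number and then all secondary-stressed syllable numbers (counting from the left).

Weights: 1 bes H, 2 no L, 3 bo L, 4 flu L, 5 gra L, 6 fu L, 7 bi L, 8 dur H, 9 se L.
Parse left to right (heavy = foot alone; LL = one foot; stranded L unfooted): (ˈbes) (no.ˈbo) (flu.ˈgra) (fu.ˈbi) (ˈdur) se.
Foot heads: 1, 3, 5, 7, 8.
Primary stress on the rightmost head = syllable 8.
Secondary stress on 1, 3, 5, 7: ˌbes.no.ˌbo.flu.ˌgra.fu.ˌbi.ˈdur.se.

primary 8, secondary 1, 3, 5, 7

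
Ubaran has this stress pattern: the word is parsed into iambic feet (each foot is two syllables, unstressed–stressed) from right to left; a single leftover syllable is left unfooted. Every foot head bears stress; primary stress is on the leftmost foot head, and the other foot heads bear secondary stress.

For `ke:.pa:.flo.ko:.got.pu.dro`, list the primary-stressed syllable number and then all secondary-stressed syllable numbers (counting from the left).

Parse right to left into iambic (σˈσ) feet: ke: (pa:.ˈflo) (ko:.ˈgot) (pu.ˈdro). Syllable 1 is left unfooted.
Foot heads (stressed positions): 3, 5, 7.
End Rule Leftmost: primary stress on the leftmost head = syllable 3.
Secondary stress on 5, 7: ke:.pa:.ˈflo.ko:.ˌgot.pu.ˌdro.

primary 3, secondary 5, 7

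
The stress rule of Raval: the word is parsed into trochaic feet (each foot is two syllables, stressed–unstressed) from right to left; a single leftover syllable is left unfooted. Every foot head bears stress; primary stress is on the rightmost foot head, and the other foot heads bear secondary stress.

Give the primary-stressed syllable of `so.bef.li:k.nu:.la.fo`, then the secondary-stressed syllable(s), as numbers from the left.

Parse right to left into trochaic (ˈσσ) feet: (ˈso.bef) (ˈli:k.nu:) (ˈla.fo).
Foot heads (stressed positions): 1, 3, 5.
End Rule Rightmost: primary stress on the rightmost head = syllable 5.
Secondary stress on 1, 3: ˌso.bef.ˌli:k.nu:.ˈla.fo.

primary 5, secondary 1, 3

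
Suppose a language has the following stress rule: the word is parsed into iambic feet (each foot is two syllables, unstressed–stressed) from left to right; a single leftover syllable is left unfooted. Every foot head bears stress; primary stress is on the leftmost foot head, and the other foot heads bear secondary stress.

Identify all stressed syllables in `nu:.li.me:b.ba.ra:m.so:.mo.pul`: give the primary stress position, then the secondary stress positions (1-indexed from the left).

Parse left to right into iambic (σˈσ) feet: (nu:.ˈli) (me:b.ˈba) (ra:m.ˈso:) (mo.ˈpul).
Foot heads (stressed positions): 2, 4, 6, 8.
End Rule Leftmost: primary stress on the leftmost head = syllable 2.
Secondary stress on 4, 6, 8: nu:.ˈli.me:b.ˌba.ra:m.ˌso:.mo.ˌpul.

primary 2, secondary 4, 6, 8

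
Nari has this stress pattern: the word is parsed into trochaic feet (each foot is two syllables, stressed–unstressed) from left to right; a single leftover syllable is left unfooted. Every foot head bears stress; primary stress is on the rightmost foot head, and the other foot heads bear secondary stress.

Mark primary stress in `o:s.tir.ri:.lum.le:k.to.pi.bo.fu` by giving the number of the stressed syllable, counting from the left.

Parse left to right into trochaic (ˈσσ) feet: (ˈo:s.tir) (ˈri:.lum) (ˈle:k.to) (ˈpi.bo) fu. Syllable 9 is left unfooted.
Foot heads (stressed positions): 1, 3, 5, 7.
End Rule Rightmost: primary stress on the rightmost head = syllable 7.
Primary stress: syllable 7 → o:s.tir.ri:.lum.le:k.to.ˈpi.bo.fu.

7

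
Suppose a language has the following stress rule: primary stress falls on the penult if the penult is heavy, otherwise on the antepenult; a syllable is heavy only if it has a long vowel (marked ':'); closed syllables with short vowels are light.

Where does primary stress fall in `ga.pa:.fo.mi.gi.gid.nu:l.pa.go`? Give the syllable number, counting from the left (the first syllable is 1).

Weights: 7 nu:l H, 8 pa L, 9 go L.
The penult (syllable 8, pa) is light, so stress falls on the antepenult (syllable 7, nu:l).
Primary stress: syllable 7 → ga.pa:.fo.mi.gi.gid.ˈnu:l.pa.go.

7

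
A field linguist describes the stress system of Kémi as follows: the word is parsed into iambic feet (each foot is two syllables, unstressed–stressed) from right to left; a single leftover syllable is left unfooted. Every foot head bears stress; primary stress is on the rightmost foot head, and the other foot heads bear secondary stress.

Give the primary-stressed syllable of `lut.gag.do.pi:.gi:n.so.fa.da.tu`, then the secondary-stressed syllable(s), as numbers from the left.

Parse right to left into iambic (σˈσ) feet: lut (gag.ˈdo) (pi:.ˈgi:n) (so.ˈfa) (da.ˈtu). Syllable 1 is left unfooted.
Foot heads (stressed positions): 3, 5, 7, 9.
End Rule Rightmost: primary stress on the rightmost head = syllable 9.
Secondary stress on 3, 5, 7: lut.gag.ˌdo.pi:.ˌgi:n.so.ˌfa.da.ˈtu.

primary 9, secondary 3, 5, 7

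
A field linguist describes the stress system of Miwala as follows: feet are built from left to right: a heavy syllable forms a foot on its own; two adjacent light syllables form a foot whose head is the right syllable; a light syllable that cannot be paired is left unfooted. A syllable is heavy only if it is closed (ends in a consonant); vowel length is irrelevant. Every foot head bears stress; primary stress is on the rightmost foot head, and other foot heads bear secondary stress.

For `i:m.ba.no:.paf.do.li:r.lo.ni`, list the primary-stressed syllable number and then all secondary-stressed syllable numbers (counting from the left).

primary 8, secondary 1, 3, 4, 6

Weights: 1 i:m H, 2 ba L, 3 no: L, 4 paf H, 5 do L, 6 li:r H, 7 lo L, 8 ni L.
Parse left to right (heavy = foot alone; LL = one foot; stranded L unfooted): (ˈi:m) (ba.ˈno:) (ˈpaf) do (ˈli:r) (lo.ˈni).
Foot heads: 1, 3, 4, 6, 8.
Primary stress on the rightmost head = syllable 8.
Secondary stress on 1, 3, 4, 6: ˌi:m.ba.ˌno:.ˌpaf.do.ˌli:r.lo.ˈni.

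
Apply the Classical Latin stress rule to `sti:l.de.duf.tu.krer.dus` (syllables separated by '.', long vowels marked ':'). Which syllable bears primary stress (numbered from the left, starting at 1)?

5

Classical Latin: stress the penult if heavy (long vowel or closed), else the antepenult.
Weights: 4 tu L, 5 krer H, 6 dus H.
The penult (syllable 5, krer) is heavy, so it takes stress.
Stress on syllable 5: sti:l.de.duf.tu.ˈkrer.dus.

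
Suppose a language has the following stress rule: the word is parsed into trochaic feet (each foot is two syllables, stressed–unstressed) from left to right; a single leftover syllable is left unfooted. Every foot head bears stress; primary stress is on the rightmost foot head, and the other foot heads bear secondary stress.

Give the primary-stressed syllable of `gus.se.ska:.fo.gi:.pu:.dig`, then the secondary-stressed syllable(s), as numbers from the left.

Parse left to right into trochaic (ˈσσ) feet: (ˈgus.se) (ˈska:.fo) (ˈgi:.pu:) dig. Syllable 7 is left unfooted.
Foot heads (stressed positions): 1, 3, 5.
End Rule Rightmost: primary stress on the rightmost head = syllable 5.
Secondary stress on 1, 3: ˌgus.se.ˌska:.fo.ˈgi:.pu:.dig.

primary 5, secondary 1, 3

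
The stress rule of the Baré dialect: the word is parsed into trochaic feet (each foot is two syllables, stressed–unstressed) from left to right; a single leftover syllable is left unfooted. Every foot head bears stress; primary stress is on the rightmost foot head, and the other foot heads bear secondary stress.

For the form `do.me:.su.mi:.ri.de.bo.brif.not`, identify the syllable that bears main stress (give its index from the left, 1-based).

Parse left to right into trochaic (ˈσσ) feet: (ˈdo.me:) (ˈsu.mi:) (ˈri.de) (ˈbo.brif) not. Syllable 9 is left unfooted.
Foot heads (stressed positions): 1, 3, 5, 7.
End Rule Rightmost: primary stress on the rightmost head = syllable 7.
Primary stress: syllable 7 → do.me:.su.mi:.ri.de.ˈbo.brif.not.

7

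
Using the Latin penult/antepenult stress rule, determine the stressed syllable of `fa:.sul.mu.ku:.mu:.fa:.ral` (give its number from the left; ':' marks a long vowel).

Classical Latin: stress the penult if heavy (long vowel or closed), else the antepenult.
Weights: 5 mu: H, 6 fa: H, 7 ral H.
The penult (syllable 6, fa:) is heavy, so it takes stress.
Stress on syllable 6: fa:.sul.mu.ku:.mu:.ˈfa:.ral.

6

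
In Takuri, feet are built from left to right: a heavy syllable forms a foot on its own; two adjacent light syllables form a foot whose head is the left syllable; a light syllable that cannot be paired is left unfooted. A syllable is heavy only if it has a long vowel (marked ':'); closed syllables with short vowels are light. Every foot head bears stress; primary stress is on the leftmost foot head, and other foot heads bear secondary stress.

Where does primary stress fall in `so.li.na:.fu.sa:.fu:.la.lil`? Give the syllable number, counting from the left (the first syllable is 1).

Weights: 1 so L, 2 li L, 3 na: H, 4 fu L, 5 sa: H, 6 fu: H, 7 la L, 8 lil L.
Parse left to right (heavy = foot alone; LL = one foot; stranded L unfooted): (ˈso.li) (ˈna:) fu (ˈsa:) (ˈfu:) (ˈla.lil).
Foot heads: 1, 3, 5, 6, 7.
Primary stress on the leftmost head = syllable 1.
Primary stress: syllable 1 → ˈso.li.na:.fu.sa:.fu:.la.lil.

1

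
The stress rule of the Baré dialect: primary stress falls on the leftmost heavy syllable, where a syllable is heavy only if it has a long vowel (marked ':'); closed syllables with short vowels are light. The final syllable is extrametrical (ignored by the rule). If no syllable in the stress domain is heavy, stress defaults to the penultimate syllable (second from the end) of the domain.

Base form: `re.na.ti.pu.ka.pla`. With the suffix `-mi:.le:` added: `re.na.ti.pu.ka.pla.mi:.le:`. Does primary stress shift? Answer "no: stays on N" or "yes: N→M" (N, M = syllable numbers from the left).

Base `re.na.ti.pu.ka.pla` (6 syllables):
  The final syllable (6, pla) is extrametrical; the stress domain is syllables 1–5.
  Weights: 1 re L, 2 na L, 3 ti L, 4 pu L, 5 ka L.
  No heavy syllable in the domain; default to the penultimate syllable (second from the end) of the domain = syllable 4.
  → primary stress on syllable 4.
Suffixed `re.na.ti.pu.ka.pla.mi:.le:` (8 syllables):
  The final syllable (8, le:) is extrametrical; the stress domain is syllables 1–7.
  Weights: 1 re L, 2 na L, 3 ti L, 4 pu L, 5 ka L, 6 pla L, 7 mi: H.
  Heavy syllables in the domain: 7. The leftmost is syllable 7 (mi:).
  → primary stress on syllable 7.

yes: 4→7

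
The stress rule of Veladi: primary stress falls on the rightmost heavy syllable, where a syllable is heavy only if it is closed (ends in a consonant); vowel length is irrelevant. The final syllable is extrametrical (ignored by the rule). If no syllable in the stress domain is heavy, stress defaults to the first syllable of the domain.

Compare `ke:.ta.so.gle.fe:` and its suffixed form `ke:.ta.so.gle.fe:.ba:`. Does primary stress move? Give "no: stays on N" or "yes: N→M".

Base `ke:.ta.so.gle.fe:` (5 syllables):
  The final syllable (5, fe:) is extrametrical; the stress domain is syllables 1–4.
  Weights: 1 ke: L, 2 ta L, 3 so L, 4 gle L.
  No heavy syllable in the domain; default to the first syllable of the domain = syllable 1.
  → primary stress on syllable 1.
Suffixed `ke:.ta.so.gle.fe:.ba:` (6 syllables):
  The final syllable (6, ba:) is extrametrical; the stress domain is syllables 1–5.
  Weights: 1 ke: L, 2 ta L, 3 so L, 4 gle L, 5 fe: L.
  No heavy syllable in the domain; default to the first syllable of the domain = syllable 1.
  → primary stress on syllable 1.

no: stays on 1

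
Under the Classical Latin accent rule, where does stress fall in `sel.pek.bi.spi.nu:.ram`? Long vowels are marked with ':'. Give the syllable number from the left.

Classical Latin: stress the penult if heavy (long vowel or closed), else the antepenult.
Weights: 4 spi L, 5 nu: H, 6 ram H.
The penult (syllable 5, nu:) is heavy, so it takes stress.
Stress on syllable 5: sel.pek.bi.spi.ˈnu:.ram.

5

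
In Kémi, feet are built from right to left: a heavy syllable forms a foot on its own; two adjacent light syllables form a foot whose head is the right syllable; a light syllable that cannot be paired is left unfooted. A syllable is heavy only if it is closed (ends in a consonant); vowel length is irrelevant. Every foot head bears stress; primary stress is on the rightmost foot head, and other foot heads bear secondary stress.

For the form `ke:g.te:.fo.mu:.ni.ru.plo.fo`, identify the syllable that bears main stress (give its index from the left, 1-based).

8

Weights: 1 ke:g H, 2 te: L, 3 fo L, 4 mu: L, 5 ni L, 6 ru L, 7 plo L, 8 fo L.
Parse right to left (heavy = foot alone; LL = one foot; stranded L unfooted): (ˈke:g) te: (fo.ˈmu:) (ni.ˈru) (plo.ˈfo).
Foot heads: 1, 4, 6, 8.
Primary stress on the rightmost head = syllable 8.
Primary stress: syllable 8 → ke:g.te:.fo.mu:.ni.ru.plo.ˈfo.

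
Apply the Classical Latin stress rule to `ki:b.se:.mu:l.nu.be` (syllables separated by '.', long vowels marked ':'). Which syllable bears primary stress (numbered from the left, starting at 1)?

Classical Latin: stress the penult if heavy (long vowel or closed), else the antepenult.
Weights: 3 mu:l H, 4 nu L, 5 be L.
The penult (syllable 4, nu) is light, so stress falls on the antepenult (syllable 3, mu:l).
Stress on syllable 3: ki:b.se:.ˈmu:l.nu.be.

3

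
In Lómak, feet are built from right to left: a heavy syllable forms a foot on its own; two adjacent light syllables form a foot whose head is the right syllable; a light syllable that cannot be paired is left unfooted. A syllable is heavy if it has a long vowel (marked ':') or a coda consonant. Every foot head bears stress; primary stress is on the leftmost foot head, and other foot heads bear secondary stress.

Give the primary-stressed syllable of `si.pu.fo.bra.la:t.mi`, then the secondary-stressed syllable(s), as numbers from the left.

Weights: 1 si L, 2 pu L, 3 fo L, 4 bra L, 5 la:t H, 6 mi L.
Parse right to left (heavy = foot alone; LL = one foot; stranded L unfooted): (si.ˈpu) (fo.ˈbra) (ˈla:t) mi.
Foot heads: 2, 4, 5.
Primary stress on the leftmost head = syllable 2.
Secondary stress on 4, 5: si.ˈpu.fo.ˌbra.ˌla:t.mi.

primary 2, secondary 4, 5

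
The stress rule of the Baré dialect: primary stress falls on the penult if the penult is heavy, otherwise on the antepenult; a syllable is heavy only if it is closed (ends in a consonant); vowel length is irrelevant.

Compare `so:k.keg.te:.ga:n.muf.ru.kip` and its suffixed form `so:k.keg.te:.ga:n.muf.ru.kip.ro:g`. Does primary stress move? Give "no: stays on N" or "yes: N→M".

Base `so:k.keg.te:.ga:n.muf.ru.kip` (7 syllables):
  Weights: 5 muf H, 6 ru L, 7 kip H.
  The penult (syllable 6, ru) is light, so stress falls on the antepenult (syllable 5, muf).
  → primary stress on syllable 5.
Suffixed `so:k.keg.te:.ga:n.muf.ru.kip.ro:g` (8 syllables):
  Weights: 6 ru L, 7 kip H, 8 ro:g H.
  The penult (syllable 7, kip) is heavy, so it takes stress.
  → primary stress on syllable 7.

yes: 5→7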